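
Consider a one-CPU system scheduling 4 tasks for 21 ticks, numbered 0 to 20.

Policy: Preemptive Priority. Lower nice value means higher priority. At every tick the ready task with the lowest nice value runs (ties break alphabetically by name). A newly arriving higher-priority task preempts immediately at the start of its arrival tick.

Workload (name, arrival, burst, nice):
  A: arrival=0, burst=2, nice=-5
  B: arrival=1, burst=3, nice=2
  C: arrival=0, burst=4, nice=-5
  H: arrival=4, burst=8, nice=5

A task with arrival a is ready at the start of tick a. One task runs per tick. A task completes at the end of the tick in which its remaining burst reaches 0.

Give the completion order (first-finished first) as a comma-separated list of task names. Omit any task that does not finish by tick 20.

completion order = A, C, B, H

t=0: ready={A,C} → run A
t=1: ready={A,B,C} → run A
t=2: ready={B,C} → run C
t=3: ready={B,C} → run C
t=4: ready={B,C,H} → run C
t=5: ready={B,C,H} → run C
t=6: ready={B,H} → run B
t=7: ready={B,H} → run B
t=8: ready={B,H} → run B
t=9: ready={H} → run H
t=10: ready={H} → run H
t=11: ready={H} → run H
t=12: ready={H} → run H
t=13: ready={H} → run H
t=14: ready={H} → run H
t=15: ready={H} → run H
t=16: ready={H} → run H
t=17: (idle)
t=18: (idle)
t=19: (idle)
t=20: (idle)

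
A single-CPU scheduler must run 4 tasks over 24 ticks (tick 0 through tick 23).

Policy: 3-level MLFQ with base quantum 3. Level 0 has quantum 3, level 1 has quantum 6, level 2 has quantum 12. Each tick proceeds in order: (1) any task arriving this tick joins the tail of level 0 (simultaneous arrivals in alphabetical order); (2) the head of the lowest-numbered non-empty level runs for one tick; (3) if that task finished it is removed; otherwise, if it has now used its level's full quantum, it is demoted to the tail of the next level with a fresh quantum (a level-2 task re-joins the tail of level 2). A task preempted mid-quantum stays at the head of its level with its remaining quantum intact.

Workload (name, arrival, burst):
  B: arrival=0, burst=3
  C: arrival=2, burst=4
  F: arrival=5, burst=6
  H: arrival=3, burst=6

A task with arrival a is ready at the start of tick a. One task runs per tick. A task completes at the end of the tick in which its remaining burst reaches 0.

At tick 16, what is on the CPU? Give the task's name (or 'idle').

t=0: L0/L1/L2 = B/-/- → run B
t=1: L0/L1/L2 = B/-/- → run B
t=2: L0/L1/L2 = BC/-/- → run B
t=3: L0/L1/L2 = CH/-/- → run C
t=4: L0/L1/L2 = CH/-/- → run C
t=5: L0/L1/L2 = CHF/-/- → run C
t=6: L0/L1/L2 = HF/C/- → run H
t=7: L0/L1/L2 = HF/C/- → run H
t=8: L0/L1/L2 = HF/C/- → run H
t=9: L0/L1/L2 = F/CH/- → run F
t=10: L0/L1/L2 = F/CH/- → run F
t=11: L0/L1/L2 = F/CH/- → run F
t=12: L0/L1/L2 = -/CHF/- → run C
t=13: L0/L1/L2 = -/HF/- → run H
t=14: L0/L1/L2 = -/HF/- → run H
t=15: L0/L1/L2 = -/HF/- → run H
t=16: L0/L1/L2 = -/F/- → run F
t=17: L0/L1/L2 = -/F/- → run F
t=18: L0/L1/L2 = -/F/- → run F
t=19: (idle)
t=20: (idle)
t=21: (idle)
t=22: (idle)
t=23: (idle)

running at tick 16 = F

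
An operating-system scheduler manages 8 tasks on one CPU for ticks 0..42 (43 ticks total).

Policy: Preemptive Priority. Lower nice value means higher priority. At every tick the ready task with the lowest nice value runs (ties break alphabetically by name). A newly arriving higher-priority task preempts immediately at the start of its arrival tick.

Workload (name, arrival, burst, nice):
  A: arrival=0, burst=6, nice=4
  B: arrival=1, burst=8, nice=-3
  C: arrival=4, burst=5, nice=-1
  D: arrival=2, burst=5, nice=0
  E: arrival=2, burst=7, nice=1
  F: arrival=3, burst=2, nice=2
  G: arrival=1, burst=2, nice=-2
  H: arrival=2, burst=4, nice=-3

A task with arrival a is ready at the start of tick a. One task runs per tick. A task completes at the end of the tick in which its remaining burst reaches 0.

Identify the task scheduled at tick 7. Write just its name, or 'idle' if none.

running at tick 7 = B

t=0: ready={A} → run A
t=1: ready={A,B,G} → run B
t=2: ready={A,B,D,E,G,H} → run B
t=3: ready={A,B,D,E,F,G,H} → run B
t=4: ready={A,B,C,D,E,F,G,H} → run B
t=5: ready={A,B,C,D,E,F,G,H} → run B
t=6: ready={A,B,C,D,E,F,G,H} → run B
t=7: ready={A,B,C,D,E,F,G,H} → run B
t=8: ready={A,B,C,D,E,F,G,H} → run B
t=9: ready={A,C,D,E,F,G,H} → run H
t=10: ready={A,C,D,E,F,G,H} → run H
t=11: ready={A,C,D,E,F,G,H} → run H
t=12: ready={A,C,D,E,F,G,H} → run H
t=13: ready={A,C,D,E,F,G} → run G
t=14: ready={A,C,D,E,F,G} → run G
t=15: ready={A,C,D,E,F} → run C
t=16: ready={A,C,D,E,F} → run C
t=17: ready={A,C,D,E,F} → run C
t=18: ready={A,C,D,E,F} → run C
t=19: ready={A,C,D,E,F} → run C
t=20: ready={A,D,E,F} → run D
t=21: ready={A,D,E,F} → run D
t=22: ready={A,D,E,F} → run D
t=23: ready={A,D,E,F} → run D
t=24: ready={A,D,E,F} → run D
t=25: ready={A,E,F} → run E
t=26: ready={A,E,F} → run E
t=27: ready={A,E,F} → run E
t=28: ready={A,E,F} → run E
t=29: ready={A,E,F} → run E
t=30: ready={A,E,F} → run E
t=31: ready={A,E,F} → run E
t=32: ready={A,F} → run F
t=33: ready={A,F} → run F
t=34: ready={A} → run A
t=35: ready={A} → run A
t=36: ready={A} → run A
t=37: ready={A} → run A
t=38: ready={A} → run A
t=39: (idle)
t=40: (idle)
t=41: (idle)
t=42: (idle)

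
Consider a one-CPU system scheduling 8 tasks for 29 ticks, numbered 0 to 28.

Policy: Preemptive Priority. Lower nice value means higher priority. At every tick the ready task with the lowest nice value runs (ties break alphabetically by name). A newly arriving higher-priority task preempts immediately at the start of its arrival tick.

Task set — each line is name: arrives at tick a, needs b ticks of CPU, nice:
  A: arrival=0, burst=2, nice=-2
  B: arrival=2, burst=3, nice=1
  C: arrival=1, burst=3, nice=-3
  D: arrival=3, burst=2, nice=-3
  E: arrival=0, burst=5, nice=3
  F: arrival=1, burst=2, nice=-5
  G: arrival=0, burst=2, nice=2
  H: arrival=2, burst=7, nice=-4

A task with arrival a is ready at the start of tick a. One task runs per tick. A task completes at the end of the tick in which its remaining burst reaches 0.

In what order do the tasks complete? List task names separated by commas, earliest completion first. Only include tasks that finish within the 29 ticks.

t=0: ready={A,E,G} → run A
t=1: ready={A,C,E,F,G} → run F
t=2: ready={A,B,C,E,F,G,H} → run F
t=3: ready={A,B,C,D,E,G,H} → run H
t=4: ready={A,B,C,D,E,G,H} → run H
t=5: ready={A,B,C,D,E,G,H} → run H
t=6: ready={A,B,C,D,E,G,H} → run H
t=7: ready={A,B,C,D,E,G,H} → run H
t=8: ready={A,B,C,D,E,G,H} → run H
t=9: ready={A,B,C,D,E,G,H} → run H
t=10: ready={A,B,C,D,E,G} → run C
t=11: ready={A,B,C,D,E,G} → run C
t=12: ready={A,B,C,D,E,G} → run C
t=13: ready={A,B,D,E,G} → run D
t=14: ready={A,B,D,E,G} → run D
t=15: ready={A,B,E,G} → run A
t=16: ready={B,E,G} → run B
t=17: ready={B,E,G} → run B
t=18: ready={B,E,G} → run B
t=19: ready={E,G} → run G
t=20: ready={E,G} → run G
t=21: ready={E} → run E
t=22: ready={E} → run E
t=23: ready={E} → run E
t=24: ready={E} → run E
t=25: ready={E} → run E
t=26: (idle)
t=27: (idle)
t=28: (idle)

completion order = F, H, C, D, A, B, G, E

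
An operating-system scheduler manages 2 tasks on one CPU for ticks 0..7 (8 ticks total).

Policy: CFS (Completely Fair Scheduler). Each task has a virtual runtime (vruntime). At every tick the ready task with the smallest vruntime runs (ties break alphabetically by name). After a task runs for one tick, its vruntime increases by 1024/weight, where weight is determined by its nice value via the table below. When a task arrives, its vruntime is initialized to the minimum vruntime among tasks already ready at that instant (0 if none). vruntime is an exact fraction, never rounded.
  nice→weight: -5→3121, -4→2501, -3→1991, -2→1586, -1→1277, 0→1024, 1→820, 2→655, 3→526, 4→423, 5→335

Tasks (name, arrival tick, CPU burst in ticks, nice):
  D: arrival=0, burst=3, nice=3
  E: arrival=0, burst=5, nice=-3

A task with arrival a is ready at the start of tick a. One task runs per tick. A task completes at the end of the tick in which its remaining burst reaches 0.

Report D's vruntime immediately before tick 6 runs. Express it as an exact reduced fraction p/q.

vruntime(D, start of tick 6) = 1024/263

t=0: vr[D=0 E=0] → run D
t=1: vr[D=512/263 E=0] → run E
t=2: vr[D=512/263 E=1024/1991] → run E
t=3: vr[D=512/263 E=2048/1991] → run E
t=4: vr[D=512/263 E=3072/1991] → run E
t=5: vr[D=512/263 E=4096/1991] → run D
t=6: vr[D=1024/263 E=4096/1991] → run E
t=7: vr[D=1024/263] → run D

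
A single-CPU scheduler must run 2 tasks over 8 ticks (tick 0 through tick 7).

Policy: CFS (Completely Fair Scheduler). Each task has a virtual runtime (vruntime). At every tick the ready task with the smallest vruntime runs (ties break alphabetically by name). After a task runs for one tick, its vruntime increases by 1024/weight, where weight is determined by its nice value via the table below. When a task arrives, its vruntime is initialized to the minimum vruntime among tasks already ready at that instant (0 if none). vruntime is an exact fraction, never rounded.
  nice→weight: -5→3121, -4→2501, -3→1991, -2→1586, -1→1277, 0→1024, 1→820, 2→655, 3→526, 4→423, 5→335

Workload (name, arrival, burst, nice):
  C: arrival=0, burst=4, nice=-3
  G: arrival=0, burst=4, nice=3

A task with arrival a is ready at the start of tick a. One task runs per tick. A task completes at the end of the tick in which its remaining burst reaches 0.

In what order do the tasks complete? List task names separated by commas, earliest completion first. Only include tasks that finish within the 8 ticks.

completion order = C, G

t=0: vr[C=0 G=0] → run C
t=1: vr[C=1024/1991 G=0] → run G
t=2: vr[C=1024/1991 G=512/263] → run C
t=3: vr[C=2048/1991 G=512/263] → run C
t=4: vr[C=3072/1991 G=512/263] → run C
t=5: vr[G=512/263] → run G
t=6: vr[G=1024/263] → run G
t=7: vr[G=1536/263] → run G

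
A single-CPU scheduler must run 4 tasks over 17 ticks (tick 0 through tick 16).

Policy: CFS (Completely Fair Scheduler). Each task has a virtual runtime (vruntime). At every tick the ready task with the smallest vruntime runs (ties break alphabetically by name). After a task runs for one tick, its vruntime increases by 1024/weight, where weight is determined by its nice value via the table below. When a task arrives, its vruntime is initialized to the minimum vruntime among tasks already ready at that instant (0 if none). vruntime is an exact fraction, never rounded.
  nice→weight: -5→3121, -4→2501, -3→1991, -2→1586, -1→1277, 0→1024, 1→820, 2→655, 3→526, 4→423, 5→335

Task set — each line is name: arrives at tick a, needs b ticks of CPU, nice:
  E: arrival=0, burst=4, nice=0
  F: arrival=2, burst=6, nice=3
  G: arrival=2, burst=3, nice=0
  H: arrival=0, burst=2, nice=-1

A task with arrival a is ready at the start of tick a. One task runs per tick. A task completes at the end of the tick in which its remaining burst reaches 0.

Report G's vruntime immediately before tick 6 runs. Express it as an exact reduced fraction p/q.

vruntime(G, start of tick 6) = 2301/1277

t=0: vr[E=0 H=0] → run E
t=1: vr[E=1 H=0] → run H
t=2: vr[E=1 F=1024/1277 G=1024/1277 H=1024/1277] → run F
t=3: vr[E=1 F=923136/335851 G=1024/1277 H=1024/1277] → run G
t=4: vr[E=1 F=923136/335851 G=2301/1277 H=1024/1277] → run H
t=5: vr[E=1 F=923136/335851 G=2301/1277] → run E
t=6: vr[E=2 F=923136/335851 G=2301/1277] → run G
t=7: vr[E=2 F=923136/335851 G=3578/1277] → run E
t=8: vr[E=3 F=923136/335851 G=3578/1277] → run F
t=9: vr[E=3 F=1576960/335851 G=3578/1277] → run G
t=10: vr[E=3 F=1576960/335851] → run E
t=11: vr[F=1576960/335851] → run F
t=12: vr[F=2230784/335851] → run F
t=13: vr[F=2884608/335851] → run F
t=14: vr[F=3538432/335851] → run F
t=15: (idle)
t=16: (idle)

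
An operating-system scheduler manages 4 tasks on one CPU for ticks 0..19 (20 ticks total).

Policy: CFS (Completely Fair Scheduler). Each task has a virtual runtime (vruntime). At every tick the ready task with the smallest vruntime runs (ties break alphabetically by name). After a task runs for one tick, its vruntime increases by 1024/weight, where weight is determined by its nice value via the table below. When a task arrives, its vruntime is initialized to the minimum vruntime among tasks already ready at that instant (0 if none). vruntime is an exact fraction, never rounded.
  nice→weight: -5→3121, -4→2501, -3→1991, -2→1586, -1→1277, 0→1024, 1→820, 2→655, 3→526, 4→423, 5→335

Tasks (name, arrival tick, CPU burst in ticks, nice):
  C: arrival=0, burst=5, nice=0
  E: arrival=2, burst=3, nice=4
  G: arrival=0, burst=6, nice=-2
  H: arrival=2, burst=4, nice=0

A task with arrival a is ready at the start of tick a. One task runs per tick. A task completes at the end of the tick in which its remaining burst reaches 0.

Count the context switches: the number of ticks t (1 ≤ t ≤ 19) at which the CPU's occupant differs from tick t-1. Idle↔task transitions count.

context switches = 18

t=0: vr[C=0 G=0] → run C
t=1: vr[C=1 G=0] → run G
t=2: vr[C=1 E=512/793 G=512/793 H=512/793] → run E
t=3: vr[C=1 E=1028608/335439 G=512/793 H=512/793] → run G
t=4: vr[C=1 E=1028608/335439 G=1024/793 H=512/793] → run H
t=5: vr[C=1 E=1028608/335439 G=1024/793 H=1305/793] → run C
t=6: vr[C=2 E=1028608/335439 G=1024/793 H=1305/793] → run G
t=7: vr[C=2 E=1028608/335439 G=1536/793 H=1305/793] → run H
t=8: vr[C=2 E=1028608/335439 G=1536/793 H=2098/793] → run G
t=9: vr[C=2 E=1028608/335439 G=2048/793 H=2098/793] → run C
t=10: vr[C=3 E=1028608/335439 G=2048/793 H=2098/793] → run G
t=11: vr[C=3 E=1028608/335439 G=2560/793 H=2098/793] → run H
t=12: vr[C=3 E=1028608/335439 G=2560/793 H=2891/793] → run C
t=13: vr[C=4 E=1028608/335439 G=2560/793 H=2891/793] → run E
t=14: vr[C=4 E=1840640/335439 G=2560/793 H=2891/793] → run G
t=15: vr[C=4 E=1840640/335439 H=2891/793] → run H
t=16: vr[C=4 E=1840640/335439] → run C
t=17: vr[E=1840640/335439] → run E
t=18: (idle)
t=19: (idle)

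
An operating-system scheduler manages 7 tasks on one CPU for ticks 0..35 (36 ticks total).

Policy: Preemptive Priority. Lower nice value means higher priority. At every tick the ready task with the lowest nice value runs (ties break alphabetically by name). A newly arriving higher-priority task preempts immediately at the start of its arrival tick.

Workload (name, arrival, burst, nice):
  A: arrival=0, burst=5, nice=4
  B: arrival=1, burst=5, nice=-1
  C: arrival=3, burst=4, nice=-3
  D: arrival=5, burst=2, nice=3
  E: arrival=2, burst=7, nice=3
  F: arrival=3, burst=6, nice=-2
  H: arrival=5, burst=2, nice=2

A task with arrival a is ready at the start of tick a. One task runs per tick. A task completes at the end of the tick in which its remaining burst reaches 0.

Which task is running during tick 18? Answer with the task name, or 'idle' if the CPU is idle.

running at tick 18 = D

t=0: ready={A} → run A
t=1: ready={A,B} → run B
t=2: ready={A,B,E} → run B
t=3: ready={A,B,C,E,F} → run C
t=4: ready={A,B,C,E,F} → run C
t=5: ready={A,B,C,D,E,F,H} → run C
t=6: ready={A,B,C,D,E,F,H} → run C
t=7: ready={A,B,D,E,F,H} → run F
t=8: ready={A,B,D,E,F,H} → run F
t=9: ready={A,B,D,E,F,H} → run F
t=10: ready={A,B,D,E,F,H} → run F
t=11: ready={A,B,D,E,F,H} → run F
t=12: ready={A,B,D,E,F,H} → run F
t=13: ready={A,B,D,E,H} → run B
t=14: ready={A,B,D,E,H} → run B
t=15: ready={A,B,D,E,H} → run B
t=16: ready={A,D,E,H} → run H
t=17: ready={A,D,E,H} → run H
t=18: ready={A,D,E} → run D
t=19: ready={A,D,E} → run D
t=20: ready={A,E} → run E
t=21: ready={A,E} → run E
t=22: ready={A,E} → run E
t=23: ready={A,E} → run E
t=24: ready={A,E} → run E
t=25: ready={A,E} → run E
t=26: ready={A,E} → run E
t=27: ready={A} → run A
t=28: ready={A} → run A
t=29: ready={A} → run A
t=30: ready={A} → run A
t=31: (idle)
t=32: (idle)
t=33: (idle)
t=34: (idle)
t=35: (idle)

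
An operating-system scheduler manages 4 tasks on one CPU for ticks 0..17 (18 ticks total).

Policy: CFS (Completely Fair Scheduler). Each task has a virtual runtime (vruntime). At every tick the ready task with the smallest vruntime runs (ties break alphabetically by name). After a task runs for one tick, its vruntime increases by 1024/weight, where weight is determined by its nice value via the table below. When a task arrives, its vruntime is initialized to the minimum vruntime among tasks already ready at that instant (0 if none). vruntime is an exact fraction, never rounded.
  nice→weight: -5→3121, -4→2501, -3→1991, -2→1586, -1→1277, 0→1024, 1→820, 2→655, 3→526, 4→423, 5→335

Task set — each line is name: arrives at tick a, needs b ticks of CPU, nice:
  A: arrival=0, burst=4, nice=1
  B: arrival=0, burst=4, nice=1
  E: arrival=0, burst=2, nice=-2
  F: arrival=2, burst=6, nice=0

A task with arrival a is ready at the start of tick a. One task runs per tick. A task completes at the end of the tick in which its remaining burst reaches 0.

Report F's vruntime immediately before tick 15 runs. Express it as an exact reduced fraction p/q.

t=0: vr[A=0 B=0 E=0] → run A
t=1: vr[A=256/205 B=0 E=0] → run B
t=2: vr[A=256/205 B=256/205 E=0 F=0] → run E
t=3: vr[A=256/205 B=256/205 E=512/793 F=0] → run F
t=4: vr[A=256/205 B=256/205 E=512/793 F=1] → run E
t=5: vr[A=256/205 B=256/205 F=1] → run F
t=6: vr[A=256/205 B=256/205 F=2] → run A
t=7: vr[A=512/205 B=256/205 F=2] → run B
t=8: vr[A=512/205 B=512/205 F=2] → run F
t=9: vr[A=512/205 B=512/205 F=3] → run A
t=10: vr[A=768/205 B=512/205 F=3] → run B
t=11: vr[A=768/205 B=768/205 F=3] → run F
t=12: vr[A=768/205 B=768/205 F=4] → run A
t=13: vr[B=768/205 F=4] → run B
t=14: vr[F=4] → run F
t=15: vr[F=5] → run F
t=16: (idle)
t=17: (idle)

vruntime(F, start of tick 15) = 5/1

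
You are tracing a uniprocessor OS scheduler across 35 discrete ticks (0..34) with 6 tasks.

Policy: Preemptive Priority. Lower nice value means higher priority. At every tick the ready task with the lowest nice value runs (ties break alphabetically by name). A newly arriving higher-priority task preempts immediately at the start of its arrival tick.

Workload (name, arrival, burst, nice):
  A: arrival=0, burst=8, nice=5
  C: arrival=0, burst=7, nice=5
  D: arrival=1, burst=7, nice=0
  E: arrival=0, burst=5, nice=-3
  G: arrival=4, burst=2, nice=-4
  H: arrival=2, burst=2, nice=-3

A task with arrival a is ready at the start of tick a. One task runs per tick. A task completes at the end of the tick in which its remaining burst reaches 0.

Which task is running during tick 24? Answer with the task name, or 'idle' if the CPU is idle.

t=0: ready={A,C,E} → run E
t=1: ready={A,C,D,E} → run E
t=2: ready={A,C,D,E,H} → run E
t=3: ready={A,C,D,E,H} → run E
t=4: ready={A,C,D,E,G,H} → run G
t=5: ready={A,C,D,E,G,H} → run G
t=6: ready={A,C,D,E,H} → run E
t=7: ready={A,C,D,H} → run H
t=8: ready={A,C,D,H} → run H
t=9: ready={A,C,D} → run D
t=10: ready={A,C,D} → run D
t=11: ready={A,C,D} → run D
t=12: ready={A,C,D} → run D
t=13: ready={A,C,D} → run D
t=14: ready={A,C,D} → run D
t=15: ready={A,C,D} → run D
t=16: ready={A,C} → run A
t=17: ready={A,C} → run A
t=18: ready={A,C} → run A
t=19: ready={A,C} → run A
t=20: ready={A,C} → run A
t=21: ready={A,C} → run A
t=22: ready={A,C} → run A
t=23: ready={A,C} → run A
t=24: ready={C} → run C
t=25: ready={C} → run C
t=26: ready={C} → run C
t=27: ready={C} → run C
t=28: ready={C} → run C
t=29: ready={C} → run C
t=30: ready={C} → run C
t=31: (idle)
t=32: (idle)
t=33: (idle)
t=34: (idle)

running at tick 24 = C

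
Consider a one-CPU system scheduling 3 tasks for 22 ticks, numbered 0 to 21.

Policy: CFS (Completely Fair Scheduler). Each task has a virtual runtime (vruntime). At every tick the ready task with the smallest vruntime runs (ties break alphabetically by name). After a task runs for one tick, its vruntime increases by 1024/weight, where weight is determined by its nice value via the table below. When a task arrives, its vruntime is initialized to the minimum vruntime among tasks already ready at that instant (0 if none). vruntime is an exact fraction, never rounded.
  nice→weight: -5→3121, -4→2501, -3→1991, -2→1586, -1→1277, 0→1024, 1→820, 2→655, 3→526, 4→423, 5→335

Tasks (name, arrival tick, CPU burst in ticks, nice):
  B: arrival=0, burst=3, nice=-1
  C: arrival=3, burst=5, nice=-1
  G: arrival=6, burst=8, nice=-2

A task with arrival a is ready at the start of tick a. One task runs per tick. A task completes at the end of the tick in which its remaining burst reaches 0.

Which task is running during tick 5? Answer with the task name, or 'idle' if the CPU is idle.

running at tick 5 = C

t=0: vr[B=0] → run B
t=1: vr[B=1024/1277] → run B
t=2: vr[B=2048/1277] → run B
t=3: vr[C=0] → run C
t=4: vr[C=1024/1277] → run C
t=5: vr[C=2048/1277] → run C
t=6: vr[C=3072/1277 G=3072/1277] → run C
t=7: vr[C=4096/1277 G=3072/1277] → run G
t=8: vr[C=4096/1277 G=3089920/1012661] → run G
t=9: vr[C=4096/1277 G=3743744/1012661] → run C
t=10: vr[G=3743744/1012661] → run G
t=11: vr[G=4397568/1012661] → run G
t=12: vr[G=5051392/1012661] → run G
t=13: vr[G=5705216/1012661] → run G
t=14: vr[G=6359040/1012661] → run G
t=15: vr[G=7012864/1012661] → run G
t=16: (idle)
t=17: (idle)
t=18: (idle)
t=19: (idle)
t=20: (idle)
t=21: (idle)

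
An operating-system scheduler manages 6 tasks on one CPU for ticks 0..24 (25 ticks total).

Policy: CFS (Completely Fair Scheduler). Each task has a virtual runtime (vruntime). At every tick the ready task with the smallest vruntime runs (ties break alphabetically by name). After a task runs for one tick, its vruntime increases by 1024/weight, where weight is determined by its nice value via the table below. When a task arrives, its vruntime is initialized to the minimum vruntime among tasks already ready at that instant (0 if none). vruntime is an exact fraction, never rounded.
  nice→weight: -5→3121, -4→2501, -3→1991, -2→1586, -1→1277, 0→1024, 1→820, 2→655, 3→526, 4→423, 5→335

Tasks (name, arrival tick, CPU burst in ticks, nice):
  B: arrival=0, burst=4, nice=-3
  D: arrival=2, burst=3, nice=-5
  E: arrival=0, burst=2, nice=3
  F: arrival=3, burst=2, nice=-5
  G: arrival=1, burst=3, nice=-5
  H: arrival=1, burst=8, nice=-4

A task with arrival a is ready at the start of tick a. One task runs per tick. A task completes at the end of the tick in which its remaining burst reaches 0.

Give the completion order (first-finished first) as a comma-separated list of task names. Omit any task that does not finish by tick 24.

completion order = F, D, G, B, E, H

t=0: vr[B=0 E=0] → run B
t=1: vr[B=1024/1991 E=0 G=0 H=0] → run E
t=2: vr[B=1024/1991 D=0 E=512/263 G=0 H=0] → run D
t=3: vr[B=1024/1991 D=1024/3121 E=512/263 F=0 G=0 H=0] → run F
t=4: vr[B=1024/1991 D=1024/3121 E=512/263 F=1024/3121 G=0 H=0] → run G
t=5: vr[B=1024/1991 D=1024/3121 E=512/263 F=1024/3121 G=1024/3121 H=0] → run H
t=6: vr[B=1024/1991 D=1024/3121 E=512/263 F=1024/3121 G=1024/3121 H=1024/2501] → run D
t=7: vr[B=1024/1991 D=2048/3121 E=512/263 F=1024/3121 G=1024/3121 H=1024/2501] → run F
t=8: vr[B=1024/1991 D=2048/3121 E=512/263 G=1024/3121 H=1024/2501] → run G
t=9: vr[B=1024/1991 D=2048/3121 E=512/263 G=2048/3121 H=1024/2501] → run H
t=10: vr[B=1024/1991 D=2048/3121 E=512/263 G=2048/3121 H=2048/2501] → run B
t=11: vr[B=2048/1991 D=2048/3121 E=512/263 G=2048/3121 H=2048/2501] → run D
t=12: vr[B=2048/1991 E=512/263 G=2048/3121 H=2048/2501] → run G
t=13: vr[B=2048/1991 E=512/263 H=2048/2501] → run H
t=14: vr[B=2048/1991 E=512/263 H=3072/2501] → run B
t=15: vr[B=3072/1991 E=512/263 H=3072/2501] → run H
t=16: vr[B=3072/1991 E=512/263 H=4096/2501] → run B
t=17: vr[E=512/263 H=4096/2501] → run H
t=18: vr[E=512/263 H=5120/2501] → run E
t=19: vr[H=5120/2501] → run H
t=20: vr[H=6144/2501] → run H
t=21: vr[H=7168/2501] → run H
t=22: (idle)
t=23: (idle)
t=24: (idle)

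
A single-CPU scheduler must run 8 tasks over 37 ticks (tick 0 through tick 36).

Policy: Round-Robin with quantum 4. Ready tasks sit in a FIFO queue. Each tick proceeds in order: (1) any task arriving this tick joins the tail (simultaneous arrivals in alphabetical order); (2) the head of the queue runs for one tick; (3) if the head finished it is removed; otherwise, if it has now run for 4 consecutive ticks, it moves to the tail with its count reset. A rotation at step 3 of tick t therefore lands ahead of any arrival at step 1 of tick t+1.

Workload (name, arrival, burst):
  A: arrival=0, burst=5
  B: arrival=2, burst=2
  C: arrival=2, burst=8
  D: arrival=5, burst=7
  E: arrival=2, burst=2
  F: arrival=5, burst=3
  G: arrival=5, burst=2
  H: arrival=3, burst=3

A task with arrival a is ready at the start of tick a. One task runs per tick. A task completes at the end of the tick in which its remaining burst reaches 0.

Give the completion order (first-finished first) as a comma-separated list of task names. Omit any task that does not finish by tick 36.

t=0: queue=[A] q_used=0 → run A
t=1: queue=[A] q_used=1 → run A
t=2: queue=[A,B,C,E] q_used=2 → run A
t=3: queue=[A,B,C,E,H] q_used=3 → run A
t=4: queue=[B,C,E,H,A] q_used=0 → run B
t=5: queue=[B,C,E,H,A,D,F,G] q_used=1 → run B
t=6: queue=[C,E,H,A,D,F,G] q_used=0 → run C
t=7: queue=[C,E,H,A,D,F,G] q_used=1 → run C
t=8: queue=[C,E,H,A,D,F,G] q_used=2 → run C
t=9: queue=[C,E,H,A,D,F,G] q_used=3 → run C
t=10: queue=[E,H,A,D,F,G,C] q_used=0 → run E
t=11: queue=[E,H,A,D,F,G,C] q_used=1 → run E
t=12: queue=[H,A,D,F,G,C] q_used=0 → run H
t=13: queue=[H,A,D,F,G,C] q_used=1 → run H
t=14: queue=[H,A,D,F,G,C] q_used=2 → run H
t=15: queue=[A,D,F,G,C] q_used=0 → run A
t=16: queue=[D,F,G,C] q_used=0 → run D
t=17: queue=[D,F,G,C] q_used=1 → run D
t=18: queue=[D,F,G,C] q_used=2 → run D
t=19: queue=[D,F,G,C] q_used=3 → run D
t=20: queue=[F,G,C,D] q_used=0 → run F
t=21: queue=[F,G,C,D] q_used=1 → run F
t=22: queue=[F,G,C,D] q_used=2 → run F
t=23: queue=[G,C,D] q_used=0 → run G
t=24: queue=[G,C,D] q_used=1 → run G
t=25: queue=[C,D] q_used=0 → run C
t=26: queue=[C,D] q_used=1 → run C
t=27: queue=[C,D] q_used=2 → run C
t=28: queue=[C,D] q_used=3 → run C
t=29: queue=[D] q_used=0 → run D
t=30: queue=[D] q_used=1 → run D
t=31: queue=[D] q_used=2 → run D
t=32: (idle)
t=33: (idle)
t=34: (idle)
t=35: (idle)
t=36: (idle)

completion order = B, E, H, A, F, G, C, D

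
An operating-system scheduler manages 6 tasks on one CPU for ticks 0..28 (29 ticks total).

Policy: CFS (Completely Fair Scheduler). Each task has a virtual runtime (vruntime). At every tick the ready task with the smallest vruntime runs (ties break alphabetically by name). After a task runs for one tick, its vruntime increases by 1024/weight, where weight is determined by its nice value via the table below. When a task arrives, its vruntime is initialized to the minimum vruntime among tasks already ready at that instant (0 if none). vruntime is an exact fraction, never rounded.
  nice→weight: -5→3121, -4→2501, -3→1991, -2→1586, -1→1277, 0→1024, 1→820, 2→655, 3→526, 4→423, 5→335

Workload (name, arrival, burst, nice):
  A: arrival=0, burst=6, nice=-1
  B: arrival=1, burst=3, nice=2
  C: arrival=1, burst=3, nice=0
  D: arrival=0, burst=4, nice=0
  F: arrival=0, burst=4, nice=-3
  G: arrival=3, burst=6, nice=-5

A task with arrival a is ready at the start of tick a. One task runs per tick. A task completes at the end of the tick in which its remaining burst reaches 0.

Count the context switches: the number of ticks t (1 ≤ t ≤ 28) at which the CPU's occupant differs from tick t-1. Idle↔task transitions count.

t=0: vr[A=0 D=0 F=0] → run A
t=1: vr[A=1024/1277 B=0 C=0 D=0 F=0] → run B
t=2: vr[A=1024/1277 B=1024/655 C=0 D=0 F=0] → run C
t=3: vr[A=1024/1277 B=1024/655 C=1 D=0 F=0 G=0] → run D
t=4: vr[A=1024/1277 B=1024/655 C=1 D=1 F=0 G=0] → run F
t=5: vr[A=1024/1277 B=1024/655 C=1 D=1 F=1024/1991 G=0] → run G
t=6: vr[A=1024/1277 B=1024/655 C=1 D=1 F=1024/1991 G=1024/3121] → run G
t=7: vr[A=1024/1277 B=1024/655 C=1 D=1 F=1024/1991 G=2048/3121] → run F
t=8: vr[A=1024/1277 B=1024/655 C=1 D=1 F=2048/1991 G=2048/3121] → run G
t=9: vr[A=1024/1277 B=1024/655 C=1 D=1 F=2048/1991 G=3072/3121] → run A
t=10: vr[A=2048/1277 B=1024/655 C=1 D=1 F=2048/1991 G=3072/3121] → run G
t=11: vr[A=2048/1277 B=1024/655 C=1 D=1 F=2048/1991 G=4096/3121] → run C
t=12: vr[A=2048/1277 B=1024/655 C=2 D=1 F=2048/1991 G=4096/3121] → run D
t=13: vr[A=2048/1277 B=1024/655 C=2 D=2 F=2048/1991 G=4096/3121] → run F
t=14: vr[A=2048/1277 B=1024/655 C=2 D=2 F=3072/1991 G=4096/3121] → run G
t=15: vr[A=2048/1277 B=1024/655 C=2 D=2 F=3072/1991 G=5120/3121] → run F
t=16: vr[A=2048/1277 B=1024/655 C=2 D=2 G=5120/3121] → run B
t=17: vr[A=2048/1277 B=2048/655 C=2 D=2 G=5120/3121] → run A
t=18: vr[A=3072/1277 B=2048/655 C=2 D=2 G=5120/3121] → run G
t=19: vr[A=3072/1277 B=2048/655 C=2 D=2] → run C
t=20: vr[A=3072/1277 B=2048/655 D=2] → run D
t=21: vr[A=3072/1277 B=2048/655 D=3] → run A
t=22: vr[A=4096/1277 B=2048/655 D=3] → run D
t=23: vr[A=4096/1277 B=2048/655] → run B
t=24: vr[A=4096/1277] → run A
t=25: vr[A=5120/1277] → run A
t=26: (idle)
t=27: (idle)
t=28: (idle)

context switches = 24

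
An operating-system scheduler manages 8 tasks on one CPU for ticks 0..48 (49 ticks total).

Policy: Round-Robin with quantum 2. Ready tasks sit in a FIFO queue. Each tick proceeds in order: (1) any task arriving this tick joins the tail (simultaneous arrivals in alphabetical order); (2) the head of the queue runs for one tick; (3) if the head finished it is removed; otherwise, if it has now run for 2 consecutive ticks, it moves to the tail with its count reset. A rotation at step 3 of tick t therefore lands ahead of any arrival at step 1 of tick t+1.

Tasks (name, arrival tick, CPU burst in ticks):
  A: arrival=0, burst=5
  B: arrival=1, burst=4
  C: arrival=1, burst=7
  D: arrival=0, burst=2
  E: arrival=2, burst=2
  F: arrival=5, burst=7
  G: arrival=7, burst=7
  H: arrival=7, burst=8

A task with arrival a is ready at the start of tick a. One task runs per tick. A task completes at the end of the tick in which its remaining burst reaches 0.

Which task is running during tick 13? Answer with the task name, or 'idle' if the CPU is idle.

t=0: queue=[A,D] q_used=0 → run A
t=1: queue=[A,D,B,C] q_used=1 → run A
t=2: queue=[D,B,C,A,E] q_used=0 → run D
t=3: queue=[D,B,C,A,E] q_used=1 → run D
t=4: queue=[B,C,A,E] q_used=0 → run B
t=5: queue=[B,C,A,E,F] q_used=1 → run B
t=6: queue=[C,A,E,F,B] q_used=0 → run C
t=7: queue=[C,A,E,F,B,G,H] q_used=1 → run C
t=8: queue=[A,E,F,B,G,H,C] q_used=0 → run A
t=9: queue=[A,E,F,B,G,H,C] q_used=1 → run A
t=10: queue=[E,F,B,G,H,C,A] q_used=0 → run E
t=11: queue=[E,F,B,G,H,C,A] q_used=1 → run E
t=12: queue=[F,B,G,H,C,A] q_used=0 → run F
t=13: queue=[F,B,G,H,C,A] q_used=1 → run F
t=14: queue=[B,G,H,C,A,F] q_used=0 → run B
t=15: queue=[B,G,H,C,A,F] q_used=1 → run B
t=16: queue=[G,H,C,A,F] q_used=0 → run G
t=17: queue=[G,H,C,A,F] q_used=1 → run G
t=18: queue=[H,C,A,F,G] q_used=0 → run H
t=19: queue=[H,C,A,F,G] q_used=1 → run H
t=20: queue=[C,A,F,G,H] q_used=0 → run C
t=21: queue=[C,A,F,G,H] q_used=1 → run C
t=22: queue=[A,F,G,H,C] q_used=0 → run A
t=23: queue=[F,G,H,C] q_used=0 → run F
t=24: queue=[F,G,H,C] q_used=1 → run F
t=25: queue=[G,H,C,F] q_used=0 → run G
t=26: queue=[G,H,C,F] q_used=1 → run G
t=27: queue=[H,C,F,G] q_used=0 → run H
t=28: queue=[H,C,F,G] q_used=1 → run H
t=29: queue=[C,F,G,H] q_used=0 → run C
t=30: queue=[C,F,G,H] q_used=1 → run C
t=31: queue=[F,G,H,C] q_used=0 → run F
t=32: queue=[F,G,H,C] q_used=1 → run F
t=33: queue=[G,H,C,F] q_used=0 → run G
t=34: queue=[G,H,C,F] q_used=1 → run G
t=35: queue=[H,C,F,G] q_used=0 → run H
t=36: queue=[H,C,F,G] q_used=1 → run H
t=37: queue=[C,F,G,H] q_used=0 → run C
t=38: queue=[F,G,H] q_used=0 → run F
t=39: queue=[G,H] q_used=0 → run G
t=40: queue=[H] q_used=0 → run H
t=41: queue=[H] q_used=1 → run H
t=42: (idle)
t=43: (idle)
t=44: (idle)
t=45: (idle)
t=46: (idle)
t=47: (idle)
t=48: (idle)

running at tick 13 = F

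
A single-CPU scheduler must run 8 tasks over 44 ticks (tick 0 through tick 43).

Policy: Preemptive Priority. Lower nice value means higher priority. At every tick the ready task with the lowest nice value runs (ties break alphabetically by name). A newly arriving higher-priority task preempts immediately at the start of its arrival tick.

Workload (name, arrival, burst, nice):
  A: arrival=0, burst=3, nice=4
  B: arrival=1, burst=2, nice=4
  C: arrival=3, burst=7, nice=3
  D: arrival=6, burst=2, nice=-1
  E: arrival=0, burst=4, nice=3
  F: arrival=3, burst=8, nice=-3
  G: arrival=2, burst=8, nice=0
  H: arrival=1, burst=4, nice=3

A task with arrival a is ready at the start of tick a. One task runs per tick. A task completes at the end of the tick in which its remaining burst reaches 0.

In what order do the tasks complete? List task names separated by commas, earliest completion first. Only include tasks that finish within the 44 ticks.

t=0: ready={A,E} → run E
t=1: ready={A,B,E,H} → run E
t=2: ready={A,B,E,G,H} → run G
t=3: ready={A,B,C,E,F,G,H} → run F
t=4: ready={A,B,C,E,F,G,H} → run F
t=5: ready={A,B,C,E,F,G,H} → run F
t=6: ready={A,B,C,D,E,F,G,H} → run F
t=7: ready={A,B,C,D,E,F,G,H} → run F
t=8: ready={A,B,C,D,E,F,G,H} → run F
t=9: ready={A,B,C,D,E,F,G,H} → run F
t=10: ready={A,B,C,D,E,F,G,H} → run F
t=11: ready={A,B,C,D,E,G,H} → run D
t=12: ready={A,B,C,D,E,G,H} → run D
t=13: ready={A,B,C,E,G,H} → run G
t=14: ready={A,B,C,E,G,H} → run G
t=15: ready={A,B,C,E,G,H} → run G
t=16: ready={A,B,C,E,G,H} → run G
t=17: ready={A,B,C,E,G,H} → run G
t=18: ready={A,B,C,E,G,H} → run G
t=19: ready={A,B,C,E,G,H} → run G
t=20: ready={A,B,C,E,H} → run C
t=21: ready={A,B,C,E,H} → run C
t=22: ready={A,B,C,E,H} → run C
t=23: ready={A,B,C,E,H} → run C
t=24: ready={A,B,C,E,H} → run C
t=25: ready={A,B,C,E,H} → run C
t=26: ready={A,B,C,E,H} → run C
t=27: ready={A,B,E,H} → run E
t=28: ready={A,B,E,H} → run E
t=29: ready={A,B,H} → run H
t=30: ready={A,B,H} → run H
t=31: ready={A,B,H} → run H
t=32: ready={A,B,H} → run H
t=33: ready={A,B} → run A
t=34: ready={A,B} → run A
t=35: ready={A,B} → run A
t=36: ready={B} → run B
t=37: ready={B} → run B
t=38: (idle)
t=39: (idle)
t=40: (idle)
t=41: (idle)
t=42: (idle)
t=43: (idle)

completion order = F, D, G, C, E, H, A, B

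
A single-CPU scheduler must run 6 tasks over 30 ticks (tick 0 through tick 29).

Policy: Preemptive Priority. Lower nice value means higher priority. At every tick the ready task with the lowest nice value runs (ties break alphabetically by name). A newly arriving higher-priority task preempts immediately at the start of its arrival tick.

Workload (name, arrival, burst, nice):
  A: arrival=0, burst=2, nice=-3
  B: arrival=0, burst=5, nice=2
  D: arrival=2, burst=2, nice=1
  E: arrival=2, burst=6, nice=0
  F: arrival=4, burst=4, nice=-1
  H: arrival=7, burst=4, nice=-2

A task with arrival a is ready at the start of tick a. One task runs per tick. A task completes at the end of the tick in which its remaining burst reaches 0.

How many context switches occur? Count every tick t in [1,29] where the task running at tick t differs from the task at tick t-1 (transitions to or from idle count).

context switches = 8

t=0: ready={A,B} → run A
t=1: ready={A,B} → run A
t=2: ready={B,D,E} → run E
t=3: ready={B,D,E} → run E
t=4: ready={B,D,E,F} → run F
t=5: ready={B,D,E,F} → run F
t=6: ready={B,D,E,F} → run F
t=7: ready={B,D,E,F,H} → run H
t=8: ready={B,D,E,F,H} → run H
t=9: ready={B,D,E,F,H} → run H
t=10: ready={B,D,E,F,H} → run H
t=11: ready={B,D,E,F} → run F
t=12: ready={B,D,E} → run E
t=13: ready={B,D,E} → run E
t=14: ready={B,D,E} → run E
t=15: ready={B,D,E} → run E
t=16: ready={B,D} → run D
t=17: ready={B,D} → run D
t=18: ready={B} → run B
t=19: ready={B} → run B
t=20: ready={B} → run B
t=21: ready={B} → run B
t=22: ready={B} → run B
t=23: (idle)
t=24: (idle)
t=25: (idle)
t=26: (idle)
t=27: (idle)
t=28: (idle)
t=29: (idle)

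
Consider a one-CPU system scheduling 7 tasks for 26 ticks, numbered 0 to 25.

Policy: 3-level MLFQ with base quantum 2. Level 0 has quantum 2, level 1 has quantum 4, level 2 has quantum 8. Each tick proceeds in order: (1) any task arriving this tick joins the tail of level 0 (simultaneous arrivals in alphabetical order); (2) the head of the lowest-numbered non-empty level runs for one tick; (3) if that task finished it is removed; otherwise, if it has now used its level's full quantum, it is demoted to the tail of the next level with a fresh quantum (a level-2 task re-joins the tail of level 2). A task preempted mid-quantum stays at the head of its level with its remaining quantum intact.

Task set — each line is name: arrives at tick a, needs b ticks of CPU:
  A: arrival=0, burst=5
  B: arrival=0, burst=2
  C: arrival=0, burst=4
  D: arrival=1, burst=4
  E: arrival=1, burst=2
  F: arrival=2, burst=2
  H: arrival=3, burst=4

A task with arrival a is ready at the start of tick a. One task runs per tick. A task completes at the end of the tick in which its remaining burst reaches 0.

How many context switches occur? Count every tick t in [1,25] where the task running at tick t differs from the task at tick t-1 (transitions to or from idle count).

context switches = 11

t=0: L0/L1/L2 = ABC/-/- → run A
t=1: L0/L1/L2 = ABCDE/-/- → run A
t=2: L0/L1/L2 = BCDEF/A/- → run B
t=3: L0/L1/L2 = BCDEFH/A/- → run B
t=4: L0/L1/L2 = CDEFH/A/- → run C
t=5: L0/L1/L2 = CDEFH/A/- → run C
t=6: L0/L1/L2 = DEFH/AC/- → run D
t=7: L0/L1/L2 = DEFH/AC/- → run D
t=8: L0/L1/L2 = EFH/ACD/- → run E
t=9: L0/L1/L2 = EFH/ACD/- → run E
t=10: L0/L1/L2 = FH/ACD/- → run F
t=11: L0/L1/L2 = FH/ACD/- → run F
t=12: L0/L1/L2 = H/ACD/- → run H
t=13: L0/L1/L2 = H/ACD/- → run H
t=14: L0/L1/L2 = -/ACDH/- → run A
t=15: L0/L1/L2 = -/ACDH/- → run A
t=16: L0/L1/L2 = -/ACDH/- → run A
t=17: L0/L1/L2 = -/CDH/- → run C
t=18: L0/L1/L2 = -/CDH/- → run C
t=19: L0/L1/L2 = -/DH/- → run D
t=20: L0/L1/L2 = -/DH/- → run D
t=21: L0/L1/L2 = -/H/- → run H
t=22: L0/L1/L2 = -/H/- → run H
t=23: (idle)
t=24: (idle)
t=25: (idle)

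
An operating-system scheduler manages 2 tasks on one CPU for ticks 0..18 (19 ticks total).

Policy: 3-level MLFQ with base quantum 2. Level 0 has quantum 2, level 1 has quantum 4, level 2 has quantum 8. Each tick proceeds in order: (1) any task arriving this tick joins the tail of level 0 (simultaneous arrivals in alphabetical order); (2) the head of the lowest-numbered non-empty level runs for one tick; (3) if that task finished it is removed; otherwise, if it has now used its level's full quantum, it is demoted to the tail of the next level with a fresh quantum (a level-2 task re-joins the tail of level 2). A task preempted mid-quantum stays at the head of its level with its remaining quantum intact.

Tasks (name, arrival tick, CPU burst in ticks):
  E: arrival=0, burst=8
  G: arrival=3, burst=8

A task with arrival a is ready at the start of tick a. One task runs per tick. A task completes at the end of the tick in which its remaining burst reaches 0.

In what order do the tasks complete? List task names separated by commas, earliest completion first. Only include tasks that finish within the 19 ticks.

t=0: L0/L1/L2 = E/-/- → run E
t=1: L0/L1/L2 = E/-/- → run E
t=2: L0/L1/L2 = -/E/- → run E
t=3: L0/L1/L2 = G/E/- → run G
t=4: L0/L1/L2 = G/E/- → run G
t=5: L0/L1/L2 = -/EG/- → run E
t=6: L0/L1/L2 = -/EG/- → run E
t=7: L0/L1/L2 = -/EG/- → run E
t=8: L0/L1/L2 = -/G/E → run G
t=9: L0/L1/L2 = -/G/E → run G
t=10: L0/L1/L2 = -/G/E → run G
t=11: L0/L1/L2 = -/G/E → run G
t=12: L0/L1/L2 = -/-/EG → run E
t=13: L0/L1/L2 = -/-/EG → run E
t=14: L0/L1/L2 = -/-/G → run G
t=15: L0/L1/L2 = -/-/G → run G
t=16: (idle)
t=17: (idle)
t=18: (idle)

completion order = E, G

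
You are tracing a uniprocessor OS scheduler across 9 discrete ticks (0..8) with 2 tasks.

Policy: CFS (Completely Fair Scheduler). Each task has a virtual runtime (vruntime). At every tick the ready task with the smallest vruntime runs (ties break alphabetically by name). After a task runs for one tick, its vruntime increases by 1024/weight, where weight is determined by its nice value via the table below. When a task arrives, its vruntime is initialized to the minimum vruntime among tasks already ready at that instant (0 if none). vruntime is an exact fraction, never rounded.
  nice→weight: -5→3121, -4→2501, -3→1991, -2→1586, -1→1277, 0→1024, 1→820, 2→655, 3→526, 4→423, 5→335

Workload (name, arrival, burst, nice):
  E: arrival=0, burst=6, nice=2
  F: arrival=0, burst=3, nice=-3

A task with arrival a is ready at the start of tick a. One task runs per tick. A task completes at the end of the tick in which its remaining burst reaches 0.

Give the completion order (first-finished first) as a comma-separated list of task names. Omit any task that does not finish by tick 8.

completion order = F, E

t=0: vr[E=0 F=0] → run E
t=1: vr[E=1024/655 F=0] → run F
t=2: vr[E=1024/655 F=1024/1991] → run F
t=3: vr[E=1024/655 F=2048/1991] → run F
t=4: vr[E=1024/655] → run E
t=5: vr[E=2048/655] → run E
t=6: vr[E=3072/655] → run E
t=7: vr[E=4096/655] → run E
t=8: vr[E=1024/131] → run E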